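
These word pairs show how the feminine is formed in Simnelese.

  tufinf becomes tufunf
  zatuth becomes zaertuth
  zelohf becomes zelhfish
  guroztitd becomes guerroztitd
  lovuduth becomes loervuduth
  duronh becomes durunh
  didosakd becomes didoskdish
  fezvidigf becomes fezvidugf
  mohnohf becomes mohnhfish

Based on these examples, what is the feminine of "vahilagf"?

lovuduth and duronh both end in -h yet inflect differently (loervuduth, durunh), so the final letter is not what conditions the rule; the second-to-last letter is.
"vahilagf" has second-to-last letter 'g'. The one such stem in the data (fezvidigf → fezvidugf) changes the last vowel to 'u' (as do duronh, tufinf), so the same rule applies.
The other patterns: stems whose second-to-last letter is 't' insert -er- after the first vowel; stems whose second-to-last letter is 'h' or 'k' delete the last vowel and add -ish.
So vahilagf → vahilugf.

vahilugf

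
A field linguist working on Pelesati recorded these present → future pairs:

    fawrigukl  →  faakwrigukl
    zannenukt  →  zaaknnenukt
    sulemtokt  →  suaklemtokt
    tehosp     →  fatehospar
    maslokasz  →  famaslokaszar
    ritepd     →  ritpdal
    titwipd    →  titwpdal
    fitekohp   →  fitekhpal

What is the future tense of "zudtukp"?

zuakdtukp

tehosp and fitekohp both end in -p yet inflect differently (fatehospar, fitekhpal), so the final letter is not what conditions the rule; the second-to-last letter is.
"zudtukp" has second-to-last letter 'k'. The stems whose second-to-last letter is 'k' (fawrigukl → faakwrigukl, zannenukt → zaaknnenukt, sulemtokt → suaklemtokt) insert -ak- after the first vowel.
The other patterns: stems whose second-to-last letter is 's' add fa- … -ar around the stem; stems whose second-to-last letter is 'h' or 'p' delete the last vowel and add -al.
So zudtukp → zuakdtukp.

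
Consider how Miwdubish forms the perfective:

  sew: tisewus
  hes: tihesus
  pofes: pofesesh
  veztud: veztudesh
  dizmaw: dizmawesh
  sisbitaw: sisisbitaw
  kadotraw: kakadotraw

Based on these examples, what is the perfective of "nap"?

tinapus

"nap" has 1 vowel. The stems with 1 vowel (sew → tisewus, hes → tihesus) add ti- … -us around the stem.
So nap → tinapus.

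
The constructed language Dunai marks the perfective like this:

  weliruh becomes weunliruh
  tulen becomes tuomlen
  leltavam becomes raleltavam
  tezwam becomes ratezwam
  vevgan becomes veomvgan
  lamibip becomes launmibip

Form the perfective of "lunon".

tezwam and vevgan both have last vowel 'a' yet inflect differently (ratezwam, veomvgan), so the last vowel is not what conditions the rule; the final letter is.
"lunon" ends in -n. The stems ending in -n (tulen → tuomlen, vevgan → veomvgan) insert -om- after the first vowel.
The other patterns: stems ending in -m add the prefix ra-; stems ending in -h or -p insert -un- after the first vowel.
So lunon → luomnon.

luomnon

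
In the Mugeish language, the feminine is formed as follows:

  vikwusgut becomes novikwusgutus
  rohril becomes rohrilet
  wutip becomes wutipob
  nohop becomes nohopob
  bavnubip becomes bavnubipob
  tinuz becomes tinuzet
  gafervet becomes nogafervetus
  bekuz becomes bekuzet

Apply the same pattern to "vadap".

vadapob

"vadap" ends in -p. The stems ending in -p (nohop → nohopob, bavnubip → bavnubipob, wutip → wutipob) add -ob.
The other patterns: stems ending in -t add no- … -us around the stem; stems ending in -l or -z add -et.
So vadap → vadapob.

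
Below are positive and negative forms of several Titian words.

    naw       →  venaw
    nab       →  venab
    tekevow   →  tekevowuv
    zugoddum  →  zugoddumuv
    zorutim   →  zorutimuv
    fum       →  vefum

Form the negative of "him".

zorutim and fum both end in -m yet inflect differently (zorutimuv, vefum), so the final letter is not what conditions the rule; the number of vowels is.
"him" has 1 vowel. The stems with 1 vowel (fum → vefum, naw → venaw, nab → venab) add the prefix ve-.
So him → vehim.

vehim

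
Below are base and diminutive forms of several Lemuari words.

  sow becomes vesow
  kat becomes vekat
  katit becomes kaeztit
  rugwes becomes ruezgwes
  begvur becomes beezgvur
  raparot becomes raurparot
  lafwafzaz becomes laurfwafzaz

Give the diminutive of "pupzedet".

"pupzedet" has 3 vowels. The stems with 3 vowels (raparot → raurparot, lafwafzaz → laurfwafzaz) insert -ur- after the first vowel.
So pupzedet → puurpzedet.

puurpzedet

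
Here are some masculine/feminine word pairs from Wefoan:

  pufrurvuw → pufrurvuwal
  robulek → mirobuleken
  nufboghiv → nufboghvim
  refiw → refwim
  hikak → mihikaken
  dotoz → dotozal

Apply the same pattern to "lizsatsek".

milizsatseken

refiw and pufrurvuw both end in -w yet inflect differently (refwim, pufrurvuwal), so the final letter is not what conditions the rule; the last vowel is.
"lizsatsek" has last vowel 'e'. The one such stem in the data (robulek → mirobuleken) adds mi- … -en around the stem, so the same rule applies.
The other patterns: stems whose last vowel is 'i' delete the last vowel and add -im; stems whose last vowel is 'o' or 'u' add -al.
So lizsatsek → milizsatseken.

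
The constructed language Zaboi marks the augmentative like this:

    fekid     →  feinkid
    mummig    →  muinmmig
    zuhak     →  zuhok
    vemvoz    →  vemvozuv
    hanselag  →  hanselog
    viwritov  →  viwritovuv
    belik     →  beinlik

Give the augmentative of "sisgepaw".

sisgepow

hanselag and mummig both end in -g yet inflect differently (hanselog, muinmmig), so the final letter is not what conditions the rule; the last vowel is.
"sisgepaw" has last vowel 'a'. The stems whose last vowel is 'a' (hanselag → hanselog, zuhak → zuhok) change the last vowel to 'o'.
So sisgepaw → sisgepow.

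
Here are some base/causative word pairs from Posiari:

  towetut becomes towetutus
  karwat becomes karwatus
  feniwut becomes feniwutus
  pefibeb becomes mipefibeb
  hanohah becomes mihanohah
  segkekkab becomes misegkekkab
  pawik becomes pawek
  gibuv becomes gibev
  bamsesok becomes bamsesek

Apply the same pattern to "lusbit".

karwat and hanohah both have last vowel 'a' yet inflect differently (karwatus, mihanohah), so the last vowel is not what conditions the rule; the final letter is.
"lusbit" ends in -t. The stems ending in -t (towetut → towetutus, karwat → karwatus, feniwut → feniwutus) add -us.
The other patterns: stems ending in -b or -h add the prefix mi-; stems ending in -k or -v change the last vowel to 'e'.
So lusbit → lusbitus.

lusbitus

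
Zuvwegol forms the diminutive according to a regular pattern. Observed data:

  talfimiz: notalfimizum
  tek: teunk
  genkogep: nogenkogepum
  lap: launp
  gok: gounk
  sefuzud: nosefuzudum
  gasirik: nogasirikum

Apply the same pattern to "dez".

gok and gasirik both end in -k yet inflect differently (gounk, nogasirikum), so the final letter is not what conditions the rule; the number of vowels is.
"dez" has 1 vowel. The stems with 1 vowel (lap → launp, gok → gounk, tek → teunk) insert -un- after the first vowel.
So dez → deunz.

deunz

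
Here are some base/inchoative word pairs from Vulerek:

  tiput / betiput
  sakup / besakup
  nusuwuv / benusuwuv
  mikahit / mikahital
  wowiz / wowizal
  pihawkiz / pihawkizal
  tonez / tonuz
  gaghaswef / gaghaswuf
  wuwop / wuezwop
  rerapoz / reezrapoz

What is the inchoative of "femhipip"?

femhipipal

tiput and mikahit both end in -t yet inflect differently (betiput, mikahital), so the final letter is not what conditions the rule; the last vowel is.
"femhipip" has last vowel 'i'. The stems whose last vowel is 'i' (mikahit → mikahital, wowiz → wowizal, pihawkiz → pihawkizal) add -al.
So femhipip → femhipipal.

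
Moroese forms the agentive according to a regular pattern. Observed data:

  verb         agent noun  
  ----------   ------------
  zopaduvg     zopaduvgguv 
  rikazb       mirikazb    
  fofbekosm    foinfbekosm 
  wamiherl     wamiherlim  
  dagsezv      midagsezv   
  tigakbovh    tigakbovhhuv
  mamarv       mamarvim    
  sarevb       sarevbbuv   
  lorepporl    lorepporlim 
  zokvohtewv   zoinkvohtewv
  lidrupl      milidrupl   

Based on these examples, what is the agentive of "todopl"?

dagsezv and mamarv both end in -v yet inflect differently (midagsezv, mamarvim), so the final letter is not what conditions the rule; the second-to-last letter is.
"todopl" has second-to-last letter 'p'. The one such stem in the data (lidrupl → milidrupl) adds the prefix mi-, so the same rule applies.
So todopl → mitodopl.

mitodopl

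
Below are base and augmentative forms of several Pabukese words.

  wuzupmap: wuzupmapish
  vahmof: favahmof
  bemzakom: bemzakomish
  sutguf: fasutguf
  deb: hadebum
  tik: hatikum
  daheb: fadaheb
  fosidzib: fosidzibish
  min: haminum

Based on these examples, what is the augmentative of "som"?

deb and daheb both end in -b yet inflect differently (hadebum, fadaheb), so the final letter is not what conditions the rule; the number of vowels is.
"som" has 1 vowel. The stems with 1 vowel (deb → hadebum, tik → hatikum, min → haminum) add ha- … -um around the stem.
So som → hasomum.

hasomum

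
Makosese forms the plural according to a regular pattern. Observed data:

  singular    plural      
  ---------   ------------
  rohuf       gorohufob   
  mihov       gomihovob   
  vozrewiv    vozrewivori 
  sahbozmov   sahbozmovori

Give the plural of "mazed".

"mazed" has 2 vowels. The stems with 2 vowels (rohuf → gorohufob, mihov → gomihovob) add go- … -ob around the stem.
So mazed → gomazedob.

gomazedob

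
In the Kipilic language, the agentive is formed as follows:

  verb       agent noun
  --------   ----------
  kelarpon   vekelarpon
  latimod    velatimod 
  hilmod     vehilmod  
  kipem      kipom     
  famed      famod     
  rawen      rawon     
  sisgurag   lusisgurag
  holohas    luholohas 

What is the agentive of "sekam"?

latimod and famed both end in -d yet inflect differently (velatimod, famod), so the final letter is not what conditions the rule; the last vowel is.
"sekam" has last vowel 'a'. The stems whose last vowel is 'a' (sisgurag → lusisgurag, holohas → luholohas) add the prefix lu-.
So sekam → lusekam.

lusekam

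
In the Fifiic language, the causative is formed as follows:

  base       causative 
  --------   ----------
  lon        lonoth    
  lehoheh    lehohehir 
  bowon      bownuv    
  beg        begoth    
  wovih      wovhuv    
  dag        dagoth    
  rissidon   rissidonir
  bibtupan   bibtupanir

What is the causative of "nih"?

"nih" has 1 vowel. The stems with 1 vowel (lon → lonoth, beg → begoth, dag → dagoth) add -oth.
So nih → nihoth.

nihoth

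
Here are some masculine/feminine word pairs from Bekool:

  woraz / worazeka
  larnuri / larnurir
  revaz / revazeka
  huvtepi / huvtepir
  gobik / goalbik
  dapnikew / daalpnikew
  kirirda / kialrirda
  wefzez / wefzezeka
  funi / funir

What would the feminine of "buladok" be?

wefzez and dapnikew both have last vowel 'e' yet inflect differently (wefzezeka, daalpnikew), so the last vowel is not what conditions the rule; the final letter is.
"buladok" ends in -k. The one such stem in the data (gobik → goalbik) inserts -al- after the first vowel (as do dapnikew, kirirda), so the same rule applies.
So buladok → bualladok.

bualladok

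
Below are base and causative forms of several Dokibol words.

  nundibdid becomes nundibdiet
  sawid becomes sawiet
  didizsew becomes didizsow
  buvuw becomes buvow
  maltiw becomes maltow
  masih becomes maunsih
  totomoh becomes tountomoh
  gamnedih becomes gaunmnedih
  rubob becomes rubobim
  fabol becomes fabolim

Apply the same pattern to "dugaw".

"dugaw" ends in -w. The stems ending in -w (didizsew → didizsow, buvuw → buvow, maltiw → maltow) change the last vowel to 'o'.
The other patterns: stems ending in -d drop the final letter and add -et; stems ending in -h insert -un- after the first vowel; stems ending in -b or -l add -im.
So dugaw → dugow.

dugow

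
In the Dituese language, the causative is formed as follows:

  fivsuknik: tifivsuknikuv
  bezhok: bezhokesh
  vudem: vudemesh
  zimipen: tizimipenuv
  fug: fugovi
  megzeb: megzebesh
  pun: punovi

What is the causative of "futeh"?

"futeh" has 2 vowels. The stems with 2 vowels (vudem → vudemesh, bezhok → bezhokesh, megzeb → megzebesh) add -esh.
So futeh → futehesh.

futehesh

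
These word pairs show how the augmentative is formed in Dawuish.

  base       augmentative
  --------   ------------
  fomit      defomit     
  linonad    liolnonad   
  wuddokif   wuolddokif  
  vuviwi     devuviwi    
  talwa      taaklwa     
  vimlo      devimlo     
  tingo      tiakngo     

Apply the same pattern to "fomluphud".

"fomluphud" begins with f-. The one such stem in the data (fomit → defomit) adds the prefix de-, so the same rule applies.
The other patterns: stems beginning with t- insert -ak- after the first vowel; stems beginning with l- or w- insert -ol- after the first vowel.
So fomluphud → defomluphud.

defomluphud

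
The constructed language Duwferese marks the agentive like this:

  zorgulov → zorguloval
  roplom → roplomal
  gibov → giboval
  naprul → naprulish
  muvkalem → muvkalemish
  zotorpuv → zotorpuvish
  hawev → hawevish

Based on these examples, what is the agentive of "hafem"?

"hafem" has last vowel 'e'. The stems whose last vowel is 'e' (muvkalem → muvkalemish, hawev → hawevish) add -ish.
So hafem → hafemish.

hafemish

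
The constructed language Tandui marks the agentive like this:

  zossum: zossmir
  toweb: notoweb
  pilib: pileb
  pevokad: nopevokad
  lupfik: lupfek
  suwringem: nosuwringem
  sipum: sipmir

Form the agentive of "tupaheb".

"tupaheb" has last vowel 'e'. The stems whose last vowel is 'e' (suwringem → nosuwringem, toweb → notoweb) add the prefix no-.
The other patterns: stems whose last vowel is 'u' delete the last vowel and add -ir; stems whose last vowel is 'i' change the last vowel to 'e'.
So tupaheb → notupaheb.

notupaheb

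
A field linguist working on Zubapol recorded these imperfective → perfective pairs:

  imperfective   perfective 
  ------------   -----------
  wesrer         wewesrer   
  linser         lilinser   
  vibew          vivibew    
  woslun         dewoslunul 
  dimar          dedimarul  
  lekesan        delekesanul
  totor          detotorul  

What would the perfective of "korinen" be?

kokorinen

wesrer and dimar both end in -r yet inflect differently (wewesrer, dedimarul), so the final letter is not what conditions the rule; the last vowel is.
"korinen" has last vowel 'e'. The stems whose last vowel is 'e' (wesrer → wewesrer, linser → lilinser, vibew → vivibew) repeat the first consonant+vowel as a prefix.
So korinen → kokorinen.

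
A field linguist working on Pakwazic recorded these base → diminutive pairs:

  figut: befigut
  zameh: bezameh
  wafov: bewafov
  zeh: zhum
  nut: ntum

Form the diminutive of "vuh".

zameh and zeh both end in -h yet inflect differently (bezameh, zhum), so the final letter is not what conditions the rule; the number of vowels is.
"vuh" has 1 vowel. The stems with 1 vowel (zeh → zhum, nut → ntum) delete the last vowel and add -um.
So vuh → vhum.

vhum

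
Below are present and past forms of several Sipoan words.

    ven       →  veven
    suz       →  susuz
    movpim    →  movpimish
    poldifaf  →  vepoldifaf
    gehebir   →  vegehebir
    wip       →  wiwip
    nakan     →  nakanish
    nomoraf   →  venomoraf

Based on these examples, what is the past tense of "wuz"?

wuwuz

ven and nakan both end in -n yet inflect differently (veven, nakanish), so the final letter is not what conditions the rule; the number of vowels is.
"wuz" has 1 vowel. The stems with 1 vowel (ven → veven, suz → susuz, wip → wiwip) repeat the first consonant+vowel as a prefix.
The other patterns: stems with 2 vowels add -ish; stems with 3 vowels add the prefix ve-.
So wuz → wuwuz.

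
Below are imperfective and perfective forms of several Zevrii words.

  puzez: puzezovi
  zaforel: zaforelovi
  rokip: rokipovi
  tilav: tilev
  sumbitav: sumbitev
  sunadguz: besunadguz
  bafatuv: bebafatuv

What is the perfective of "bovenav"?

bovenev

puzez and sunadguz both end in -z yet inflect differently (puzezovi, besunadguz), so the final letter is not what conditions the rule; the last vowel is.
"bovenav" has last vowel 'a'. The stems whose last vowel is 'a' (tilav → tilev, sumbitav → sumbitev) change the last vowel to 'e'.
The other patterns: stems whose last vowel is 'e' or 'i' add -ovi; stems whose last vowel is 'u' add the prefix be-.
So bovenav → bovenev.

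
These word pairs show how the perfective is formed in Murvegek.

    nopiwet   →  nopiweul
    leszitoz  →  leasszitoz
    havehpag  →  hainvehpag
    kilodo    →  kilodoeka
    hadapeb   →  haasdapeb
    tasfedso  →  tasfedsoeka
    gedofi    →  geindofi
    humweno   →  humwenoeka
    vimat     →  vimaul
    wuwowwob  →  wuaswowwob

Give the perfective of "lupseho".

"lupseho" ends in -o. The stems ending in -o (kilodo → kilodoeka, humweno → humwenoeka, tasfedso → tasfedsoeka) add -eka.
The other patterns: stems ending in -b or -z insert -as- after the first vowel; stems ending in -t drop the final letter and add -ul; stems ending in -g or -i insert -in- after the first vowel.
So lupseho → lupsehoeka.

lupsehoeka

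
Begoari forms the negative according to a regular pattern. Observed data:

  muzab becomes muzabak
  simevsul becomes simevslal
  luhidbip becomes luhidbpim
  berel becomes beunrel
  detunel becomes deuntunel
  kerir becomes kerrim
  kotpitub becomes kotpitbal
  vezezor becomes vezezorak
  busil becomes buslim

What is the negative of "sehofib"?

sehofbim

"sehofib" has last vowel 'i'. The stems whose last vowel is 'i' (luhidbip → luhidbpim, kerir → kerrim, busil → buslim) delete the last vowel and add -im.
The other patterns: stems whose last vowel is 'e' insert -un- after the first vowel; stems whose last vowel is 'u' delete the last vowel and add -al; stems whose last vowel is 'a' or 'o' add -ak.
So sehofib → sehofbim.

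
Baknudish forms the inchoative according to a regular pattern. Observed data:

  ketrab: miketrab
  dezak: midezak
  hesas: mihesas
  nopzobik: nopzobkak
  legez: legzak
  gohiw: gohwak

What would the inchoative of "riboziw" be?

ribozwak

dezak and nopzobik both end in -k yet inflect differently (midezak, nopzobkak), so the final letter is not what conditions the rule; the last vowel is.
"riboziw" has last vowel 'i'. The stems whose last vowel is 'i' (nopzobik → nopzobkak, gohiw → gohwak) delete the last vowel and add -ak.
The other pattern: stems whose last vowel is 'a' add the prefix mi-.
So riboziw → ribozwak.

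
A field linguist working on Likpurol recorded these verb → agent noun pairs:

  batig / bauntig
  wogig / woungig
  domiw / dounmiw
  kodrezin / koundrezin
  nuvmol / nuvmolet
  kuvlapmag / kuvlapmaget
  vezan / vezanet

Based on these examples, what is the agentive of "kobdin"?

kounbdin

batig and kuvlapmag both end in -g yet inflect differently (bauntig, kuvlapmaget), so the final letter is not what conditions the rule; the last vowel is.
"kobdin" has last vowel 'i'. The stems whose last vowel is 'i' (batig → bauntig, wogig → woungig, domiw → dounmiw) insert -un- after the first vowel.
So kobdin → kounbdin.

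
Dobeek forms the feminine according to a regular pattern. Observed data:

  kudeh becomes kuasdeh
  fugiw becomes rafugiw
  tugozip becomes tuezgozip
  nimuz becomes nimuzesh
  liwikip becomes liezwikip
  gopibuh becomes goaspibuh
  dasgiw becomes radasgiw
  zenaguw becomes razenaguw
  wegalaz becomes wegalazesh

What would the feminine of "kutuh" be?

dasgiw and tugozip both have last vowel 'i' yet inflect differently (radasgiw, tuezgozip), so the last vowel is not what conditions the rule; the final letter is.
"kutuh" ends in -h. The stems ending in -h (gopibuh → goaspibuh, kudeh → kuasdeh) insert -as- after the first vowel.
The other patterns: stems ending in -w add the prefix ra-; stems ending in -p insert -ez- after the first vowel; stems ending in -z add -esh.
So kutuh → kuastuh.

kuastuh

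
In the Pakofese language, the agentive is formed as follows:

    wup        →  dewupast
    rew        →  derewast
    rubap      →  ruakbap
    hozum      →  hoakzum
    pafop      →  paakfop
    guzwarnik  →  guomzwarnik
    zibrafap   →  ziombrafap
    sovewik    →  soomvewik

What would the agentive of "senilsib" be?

seomnilsib

"senilsib" has 3 vowels. The stems with 3 vowels (guzwarnik → guomzwarnik, zibrafap → ziombrafap, sovewik → soomvewik) insert -om- after the first vowel.
The other patterns: stems with 1 vowel add de- … -ast around the stem; stems with 2 vowels insert -ak- after the first vowel.
So senilsib → seomnilsib.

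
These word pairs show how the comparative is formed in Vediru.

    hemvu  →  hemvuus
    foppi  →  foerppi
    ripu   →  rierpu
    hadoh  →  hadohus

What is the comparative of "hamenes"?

hamenesus

hemvu and ripu both end in -u yet inflect differently (hemvuus, rierpu), so the final letter is not what conditions the rule; the first letter is.
"hamenes" begins with h-. The stems beginning with h- (hadoh → hadohus, hemvu → hemvuus) add -us.
So hamenes → hamenesus.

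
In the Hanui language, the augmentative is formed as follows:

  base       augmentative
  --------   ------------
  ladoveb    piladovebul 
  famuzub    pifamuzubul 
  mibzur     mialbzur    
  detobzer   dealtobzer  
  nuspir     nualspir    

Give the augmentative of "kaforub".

famuzub and mibzur both have last vowel 'u' yet inflect differently (pifamuzubul, mialbzur), so the last vowel is not what conditions the rule; the final letter is.
"kaforub" ends in -b. The stems ending in -b (ladoveb → piladovebul, famuzub → pifamuzubul) add pi- … -ul around the stem.
The other pattern: stems ending in -r insert -al- after the first vowel.
So kaforub → pikaforubul.

pikaforubul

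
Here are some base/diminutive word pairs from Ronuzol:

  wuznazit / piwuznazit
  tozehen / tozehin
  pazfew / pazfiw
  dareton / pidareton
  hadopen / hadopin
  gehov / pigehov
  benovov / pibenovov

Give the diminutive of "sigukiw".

hadopen and dareton both end in -n yet inflect differently (hadopin, pidareton), so the final letter is not what conditions the rule; the last vowel is.
"sigukiw" has last vowel 'i'. The one such stem in the data (wuznazit → piwuznazit) adds the prefix pi-, so the same rule applies.
The other pattern: stems whose last vowel is 'e' change the last vowel to 'i'.
So sigukiw → pisigukiw.

pisigukiw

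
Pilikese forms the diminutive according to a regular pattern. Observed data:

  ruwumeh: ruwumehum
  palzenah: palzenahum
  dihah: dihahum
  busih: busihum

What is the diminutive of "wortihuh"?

wortihuhum

Every pair shown (ruwumeh → ruwumehum, palzenah → palzenahum, dihah → dihahum, …) follows the same rule: add -um.
So wortihuh → wortihuhum.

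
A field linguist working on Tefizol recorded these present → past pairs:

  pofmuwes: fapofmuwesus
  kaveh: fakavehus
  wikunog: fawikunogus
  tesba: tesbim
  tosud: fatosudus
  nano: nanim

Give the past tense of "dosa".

wikunog and nano both have last vowel 'o' yet inflect differently (fawikunogus, nanim), so the last vowel is not what conditions the rule; whether the stem ends in a vowel or a consonant is.
"dosa" ends in a vowel. The stems ending in a vowel (tesba → tesbim, nano → nanim) drop the final letter and add -im.
The other pattern: stems ending in a consonant add fa- … -us around the stem.
So dosa → dosim.

dosim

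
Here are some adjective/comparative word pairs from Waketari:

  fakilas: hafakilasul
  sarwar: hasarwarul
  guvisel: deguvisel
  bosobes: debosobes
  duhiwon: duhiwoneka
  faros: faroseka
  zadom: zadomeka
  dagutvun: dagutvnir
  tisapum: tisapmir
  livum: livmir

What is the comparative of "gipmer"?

degipmer

fakilas and bosobes both end in -s yet inflect differently (hafakilasul, debosobes), so the final letter is not what conditions the rule; the last vowel is.
"gipmer" has last vowel 'e'. The stems whose last vowel is 'e' (guvisel → deguvisel, bosobes → debosobes) add the prefix de-.
So gipmer → degipmer.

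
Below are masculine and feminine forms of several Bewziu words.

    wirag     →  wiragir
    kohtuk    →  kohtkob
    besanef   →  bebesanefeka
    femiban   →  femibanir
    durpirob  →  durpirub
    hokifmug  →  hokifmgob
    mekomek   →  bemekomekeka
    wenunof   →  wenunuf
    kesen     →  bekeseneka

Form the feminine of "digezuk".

"digezuk" has last vowel 'u'. The stems whose last vowel is 'u' (kohtuk → kohtkob, hokifmug → hokifmgob) delete the last vowel and add -ob.
The other patterns: stems whose last vowel is 'e' add be- … -eka around the stem; stems whose last vowel is 'a' add -ir; stems whose last vowel is 'o' change the last vowel to 'u'.
So digezuk → digezkob.

digezkob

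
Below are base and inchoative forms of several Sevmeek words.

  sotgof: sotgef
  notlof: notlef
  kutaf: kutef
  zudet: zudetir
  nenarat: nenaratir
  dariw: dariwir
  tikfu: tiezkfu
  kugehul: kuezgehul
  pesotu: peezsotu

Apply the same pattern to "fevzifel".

kutaf and nenarat both have last vowel 'a' yet inflect differently (kutef, nenaratir), so the last vowel is not what conditions the rule; the final letter is.
"fevzifel" ends in -l. The one such stem in the data (kugehul → kuezgehul) inserts -ez- after the first vowel (as do tikfu, pesotu), so the same rule applies.
The other patterns: stems ending in -f change the last vowel to 'e'; stems ending in -t or -w add -ir.
So fevzifel → feezvzifel.

feezvzifel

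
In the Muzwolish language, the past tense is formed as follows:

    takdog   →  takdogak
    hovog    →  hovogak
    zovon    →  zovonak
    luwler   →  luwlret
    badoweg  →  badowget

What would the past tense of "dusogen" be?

dusognet

"dusogen" has last vowel 'e'. The stems whose last vowel is 'e' (luwler → luwlret, badoweg → badowget) delete the last vowel and add -et.
So dusogen → dusognet.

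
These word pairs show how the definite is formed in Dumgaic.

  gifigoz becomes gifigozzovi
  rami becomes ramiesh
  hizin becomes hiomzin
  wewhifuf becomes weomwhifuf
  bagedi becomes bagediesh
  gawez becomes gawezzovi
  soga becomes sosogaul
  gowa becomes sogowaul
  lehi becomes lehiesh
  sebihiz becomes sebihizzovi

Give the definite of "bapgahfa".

sobapgahfaul

"bapgahfa" ends in -a. The stems ending in -a (soga → sosogaul, gowa → sogowaul) add so- … -ul around the stem.
So bapgahfa → sobapgahfaul.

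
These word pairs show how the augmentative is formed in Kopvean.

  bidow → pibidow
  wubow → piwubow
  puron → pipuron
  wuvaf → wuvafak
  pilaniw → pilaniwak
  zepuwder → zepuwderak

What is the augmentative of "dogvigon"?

pidogvigon

"dogvigon" has last vowel 'o'. The stems whose last vowel is 'o' (bidow → pibidow, wubow → piwubow, puron → pipuron) add the prefix pi-.
So dogvigon → pidogvigon.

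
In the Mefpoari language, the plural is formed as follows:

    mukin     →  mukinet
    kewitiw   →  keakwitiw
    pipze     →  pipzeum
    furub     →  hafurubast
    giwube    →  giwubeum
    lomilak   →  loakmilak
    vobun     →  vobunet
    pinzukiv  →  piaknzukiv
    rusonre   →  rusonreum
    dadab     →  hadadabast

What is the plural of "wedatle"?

wedatleum

vobun and furub both have last vowel 'u' yet inflect differently (vobunet, hafurubast), so the last vowel is not what conditions the rule; the final letter is.
"wedatle" ends in -e. The stems ending in -e (rusonre → rusonreum, giwube → giwubeum, pipze → pipzeum) add -um.
The other patterns: stems ending in -n add -et; stems ending in -b add ha- … -ast around the stem; stems ending in -k, -v or -w insert -ak- after the first vowel.
So wedatle → wedatleum.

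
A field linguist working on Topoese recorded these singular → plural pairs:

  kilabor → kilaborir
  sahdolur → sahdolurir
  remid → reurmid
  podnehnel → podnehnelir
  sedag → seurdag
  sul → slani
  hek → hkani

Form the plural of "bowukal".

sul and podnehnel both end in -l yet inflect differently (slani, podnehnelir), so the final letter is not what conditions the rule; the number of vowels is.
"bowukal" has 3 vowels. The stems with 3 vowels (podnehnel → podnehnelir, kilabor → kilaborir, sahdolur → sahdolurir) add -ir.
So bowukal → bowukalir.

bowukalir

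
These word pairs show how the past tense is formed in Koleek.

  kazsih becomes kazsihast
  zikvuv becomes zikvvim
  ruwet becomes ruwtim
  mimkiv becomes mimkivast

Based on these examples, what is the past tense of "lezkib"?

lezkibast

mimkiv and zikvuv both end in -v yet inflect differently (mimkivast, zikvvim), so the final letter is not what conditions the rule; the last vowel is.
"lezkib" has last vowel 'i'. The stems whose last vowel is 'i' (mimkiv → mimkivast, kazsih → kazsihast) add -ast.
The other pattern: stems whose last vowel is 'e' or 'u' delete the last vowel and add -im.
So lezkib → lezkibast.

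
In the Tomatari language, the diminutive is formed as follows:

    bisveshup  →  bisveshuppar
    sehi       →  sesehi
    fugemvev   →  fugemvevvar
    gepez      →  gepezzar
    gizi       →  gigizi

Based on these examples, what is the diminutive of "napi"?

nanapi

gepez and gizi both begin with g- yet inflect differently (gepezzar, gigizi), so the first letter is not what conditions the rule; whether the stem ends in a vowel or a consonant is.
"napi" ends in a vowel. The stems ending in a vowel (sehi → sesehi, gizi → gigizi) repeat the first consonant+vowel as a prefix.
So napi → nanapi.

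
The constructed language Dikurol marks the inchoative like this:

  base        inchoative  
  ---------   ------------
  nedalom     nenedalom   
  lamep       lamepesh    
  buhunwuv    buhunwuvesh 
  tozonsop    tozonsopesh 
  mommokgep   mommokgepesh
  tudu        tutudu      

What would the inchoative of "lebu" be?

"lebu" ends in -u. The one such stem in the data (tudu → tutudu) repeats the first consonant+vowel as a prefix (as does nedalom), so the same rule applies.
The other pattern: stems ending in -p or -v add -esh.
So lebu → lelebu.

lelebu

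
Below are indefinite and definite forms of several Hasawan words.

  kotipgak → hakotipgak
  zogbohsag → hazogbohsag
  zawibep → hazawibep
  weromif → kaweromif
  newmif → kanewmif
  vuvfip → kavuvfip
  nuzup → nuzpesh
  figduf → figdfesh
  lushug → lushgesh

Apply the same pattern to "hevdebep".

hahevdebep

zawibep and vuvfip both end in -p yet inflect differently (hazawibep, kavuvfip), so the final letter is not what conditions the rule; the last vowel is.
"hevdebep" has last vowel 'e'. The one such stem in the data (zawibep → hazawibep) adds the prefix ha-, so the same rule applies.
The other patterns: stems whose last vowel is 'i' add the prefix ka-; stems whose last vowel is 'u' delete the last vowel and add -esh.
So hevdebep → hahevdebep.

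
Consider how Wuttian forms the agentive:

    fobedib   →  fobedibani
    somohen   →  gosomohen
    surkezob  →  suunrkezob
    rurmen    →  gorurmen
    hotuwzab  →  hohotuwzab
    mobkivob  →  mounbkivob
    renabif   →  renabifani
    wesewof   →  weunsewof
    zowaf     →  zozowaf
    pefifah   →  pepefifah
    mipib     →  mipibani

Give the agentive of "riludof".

mobkivob and hotuwzab both end in -b yet inflect differently (mounbkivob, hohotuwzab), so the final letter is not what conditions the rule; the last vowel is.
"riludof" has last vowel 'o'. The stems whose last vowel is 'o' (wesewof → weunsewof, mobkivob → mounbkivob, surkezob → suunrkezob) insert -un- after the first vowel.
The other patterns: stems whose last vowel is 'a' repeat the first consonant+vowel as a prefix; stems whose last vowel is 'i' add -ani; stems whose last vowel is 'e' add the prefix go-.
So riludof → riunludof.

riunludof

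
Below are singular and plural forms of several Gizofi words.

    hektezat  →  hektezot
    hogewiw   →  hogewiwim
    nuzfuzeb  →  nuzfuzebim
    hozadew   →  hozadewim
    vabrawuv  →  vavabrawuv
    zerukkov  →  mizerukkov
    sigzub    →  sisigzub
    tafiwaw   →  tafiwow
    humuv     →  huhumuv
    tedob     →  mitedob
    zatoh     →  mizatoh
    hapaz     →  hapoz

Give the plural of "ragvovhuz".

raragvovhuz

nuzfuzeb and tedob both end in -b yet inflect differently (nuzfuzebim, mitedob), so the final letter is not what conditions the rule; the last vowel is.
"ragvovhuz" has last vowel 'u'. The stems whose last vowel is 'u' (humuv → huhumuv, vabrawuv → vavabrawuv, sigzub → sisigzub) repeat the first consonant+vowel as a prefix.
The other patterns: stems whose last vowel is 'e' or 'i' add -im; stems whose last vowel is 'o' add the prefix mi-; stems whose last vowel is 'a' change the last vowel to 'o'.
So ragvovhuz → raragvovhuz.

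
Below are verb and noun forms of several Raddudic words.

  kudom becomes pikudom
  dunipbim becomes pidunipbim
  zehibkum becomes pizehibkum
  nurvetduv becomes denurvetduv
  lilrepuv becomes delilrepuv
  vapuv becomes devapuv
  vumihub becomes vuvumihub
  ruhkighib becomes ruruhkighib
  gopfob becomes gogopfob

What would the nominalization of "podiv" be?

depodiv

"podiv" ends in -v. The stems ending in -v (nurvetduv → denurvetduv, lilrepuv → delilrepuv, vapuv → devapuv) add the prefix de-.
So podiv → depodiv.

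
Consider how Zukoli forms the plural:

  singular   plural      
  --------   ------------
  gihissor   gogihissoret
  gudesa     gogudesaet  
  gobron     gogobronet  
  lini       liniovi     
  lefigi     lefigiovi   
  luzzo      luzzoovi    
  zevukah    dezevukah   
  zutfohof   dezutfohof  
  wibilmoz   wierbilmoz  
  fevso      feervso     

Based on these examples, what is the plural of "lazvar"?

lazvarovi

luzzo and fevso both end in -o yet inflect differently (luzzoovi, feervso), so the final letter is not what conditions the rule; the first letter is.
"lazvar" begins with l-. The stems beginning with l- (lini → liniovi, lefigi → lefigiovi, luzzo → luzzoovi) add -ovi.
The other patterns: stems beginning with g- add go- … -et around the stem; stems beginning with z- add the prefix de-; stems beginning with f- or w- insert -er- after the first vowel.
So lazvar → lazvarovi.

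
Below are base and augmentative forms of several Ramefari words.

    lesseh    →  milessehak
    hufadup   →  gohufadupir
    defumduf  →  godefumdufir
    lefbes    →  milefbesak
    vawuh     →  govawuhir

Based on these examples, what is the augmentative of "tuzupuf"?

gotuzupufir

vawuh and lesseh both end in -h yet inflect differently (govawuhir, milessehak), so the final letter is not what conditions the rule; the last vowel is.
"tuzupuf" has last vowel 'u'. The stems whose last vowel is 'u' (defumduf → godefumdufir, vawuh → govawuhir, hufadup → gohufadupir) add go- … -ir around the stem.
The other pattern: stems whose last vowel is 'e' add mi- … -ak around the stem.
So tuzupuf → gotuzupufir.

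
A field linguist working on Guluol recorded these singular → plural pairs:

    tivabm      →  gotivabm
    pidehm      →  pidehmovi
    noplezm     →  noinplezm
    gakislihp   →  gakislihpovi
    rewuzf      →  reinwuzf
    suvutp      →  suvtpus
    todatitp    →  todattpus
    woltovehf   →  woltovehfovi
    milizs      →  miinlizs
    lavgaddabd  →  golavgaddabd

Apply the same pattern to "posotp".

postpus

pidehm and noplezm both end in -m yet inflect differently (pidehmovi, noinplezm), so the final letter is not what conditions the rule; the second-to-last letter is.
"posotp" has second-to-last letter 't'. The stems whose second-to-last letter is 't' (todatitp → todattpus, suvutp → suvtpus) delete the last vowel and add -us.
The other patterns: stems whose second-to-last letter is 'h' add -ovi; stems whose second-to-last letter is 'z' insert -in- after the first vowel; stems whose second-to-last letter is 'b' add the prefix go-.
So posotp → postpus.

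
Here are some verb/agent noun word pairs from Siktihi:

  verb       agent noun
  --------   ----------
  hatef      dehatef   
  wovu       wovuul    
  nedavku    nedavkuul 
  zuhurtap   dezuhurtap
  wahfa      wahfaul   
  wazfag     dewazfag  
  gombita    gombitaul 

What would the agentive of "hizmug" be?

gombita and wazfag both have last vowel 'a' yet inflect differently (gombitaul, dewazfag), so the last vowel is not what conditions the rule; whether the stem ends in a vowel or a consonant is.
"hizmug" ends in a consonant. The stems ending in a consonant (wazfag → dewazfag, hatef → dehatef, zuhurtap → dezuhurtap) add the prefix de-.
The other pattern: stems ending in a vowel add -ul.
So hizmug → dehizmug.

dehizmug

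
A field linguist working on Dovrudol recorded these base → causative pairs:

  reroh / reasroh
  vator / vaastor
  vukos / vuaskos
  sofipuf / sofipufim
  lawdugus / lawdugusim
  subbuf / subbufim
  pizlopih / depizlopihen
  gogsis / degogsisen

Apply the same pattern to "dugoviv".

vukos and lawdugus both end in -s yet inflect differently (vuaskos, lawdugusim), so the final letter is not what conditions the rule; the last vowel is.
"dugoviv" has last vowel 'i'. The stems whose last vowel is 'i' (pizlopih → depizlopihen, gogsis → degogsisen) add de- … -en around the stem.
So dugoviv → dedugoviven.

dedugoviven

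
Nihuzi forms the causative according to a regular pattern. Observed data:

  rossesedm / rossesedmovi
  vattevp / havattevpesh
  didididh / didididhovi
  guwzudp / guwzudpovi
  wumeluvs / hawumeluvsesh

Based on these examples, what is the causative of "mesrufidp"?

mesrufidpovi

guwzudp and vattevp both end in -p yet inflect differently (guwzudpovi, havattevpesh), so the final letter is not what conditions the rule; the second-to-last letter is.
"mesrufidp" has second-to-last letter 'd'. The stems whose second-to-last letter is 'd' (rossesedm → rossesedmovi, guwzudp → guwzudpovi, didididh → didididhovi) add -ovi.
So mesrufidp → mesrufidpovi.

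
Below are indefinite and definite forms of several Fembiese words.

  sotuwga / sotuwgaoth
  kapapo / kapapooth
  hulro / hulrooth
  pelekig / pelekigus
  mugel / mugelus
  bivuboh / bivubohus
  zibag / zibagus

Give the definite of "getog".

getogus

kapapo and bivuboh both have last vowel 'o' yet inflect differently (kapapooth, bivubohus), so the last vowel is not what conditions the rule; whether the stem ends in a vowel or a consonant is.
"getog" ends in a consonant. The stems ending in a consonant (pelekig → pelekigus, mugel → mugelus, bivuboh → bivubohus) add -us.
The other pattern: stems ending in a vowel add -oth.
So getog → getogus.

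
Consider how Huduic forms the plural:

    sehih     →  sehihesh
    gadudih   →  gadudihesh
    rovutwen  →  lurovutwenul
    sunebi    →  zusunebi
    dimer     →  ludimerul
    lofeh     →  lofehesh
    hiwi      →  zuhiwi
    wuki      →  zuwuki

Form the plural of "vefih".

sehih and sunebi both have last vowel 'i' yet inflect differently (sehihesh, zusunebi), so the last vowel is not what conditions the rule; the final letter is.
"vefih" ends in -h. The stems ending in -h (lofeh → lofehesh, sehih → sehihesh, gadudih → gadudihesh) add -esh.
The other patterns: stems ending in -i add the prefix zu-; stems ending in -n or -r add lu- … -ul around the stem.
So vefih → vefihesh.

vefihesh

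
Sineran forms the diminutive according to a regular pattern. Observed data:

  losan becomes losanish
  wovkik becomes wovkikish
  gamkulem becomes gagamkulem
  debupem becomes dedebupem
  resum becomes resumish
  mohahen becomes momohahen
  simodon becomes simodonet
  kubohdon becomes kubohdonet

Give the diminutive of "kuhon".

kuhonet

simodon and mohahen both end in -n yet inflect differently (simodonet, momohahen), so the final letter is not what conditions the rule; the last vowel is.
"kuhon" has last vowel 'o'. The stems whose last vowel is 'o' (simodon → simodonet, kubohdon → kubohdonet) add -et.
The other patterns: stems whose last vowel is 'e' repeat the first consonant+vowel as a prefix; stems whose last vowel is 'a', 'i' or 'u' add -ish.
So kuhon → kuhonet.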